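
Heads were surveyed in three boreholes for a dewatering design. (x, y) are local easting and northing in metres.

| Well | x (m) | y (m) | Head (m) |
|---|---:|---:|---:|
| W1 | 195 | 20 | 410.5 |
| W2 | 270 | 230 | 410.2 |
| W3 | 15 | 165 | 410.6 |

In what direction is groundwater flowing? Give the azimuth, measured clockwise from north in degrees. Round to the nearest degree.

Differences from W1: to W2 (Δx, Δy, Δh) = (75, 210, -0.3); to W3 = (-180, 145, +0.1).
Solve a·Δx + b·Δy = Δh: det = 75·145 − (-180)·210 = 48675.
∂h/∂x = [(-0.3)·145 − (+0.1)·210] / 48675 = -0.001325
∂h/∂y = [75·(+0.1) − (-180)·(-0.3)] / 48675 = -0.0009553
Flow direction (−∇h) has components (+0.001325 E, +0.0009553 N).
Azimuth = atan2(E, N) = atan2(+0.001325, +0.0009553) = 54.2° ≈ 054°.

054°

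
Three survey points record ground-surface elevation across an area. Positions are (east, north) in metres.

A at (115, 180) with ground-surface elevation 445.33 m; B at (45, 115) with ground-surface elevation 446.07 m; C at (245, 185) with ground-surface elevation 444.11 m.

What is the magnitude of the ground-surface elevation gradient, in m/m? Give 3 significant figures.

Taking A as reference: B−A = (-70, -65, +0.74); C−A = (130, 5, -1.22).
Determinant of the coordinate differences = (-70)·5 − 130·(-65) = 8100.
∂z/∂x = [(+0.74)·5 − (-1.22)·(-65)] / 8100 = -0.009333
∂z/∂y = [(-70)·(-1.22) − 130·(+0.74)] / 8100 = -0.001333
|∇f| = √(-0.009333² + -0.001333²) = 0.009428 m/m

0.00943 m/m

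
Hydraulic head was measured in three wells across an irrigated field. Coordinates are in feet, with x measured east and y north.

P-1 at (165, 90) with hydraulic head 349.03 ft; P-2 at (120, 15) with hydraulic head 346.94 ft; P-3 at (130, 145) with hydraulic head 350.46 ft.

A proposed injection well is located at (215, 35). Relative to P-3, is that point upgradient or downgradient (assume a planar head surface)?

Three-point gradient (reference P-1): Δ to P-2 = (-45, -75, -2.09), Δ to P-3 = (-35, 55, +1.43).
∂h/∂x = +0.001510, ∂h/∂y = +0.02696 (det = -5100).
Head at (215, 35) = 349.03 + (+0.001510)·(50) + (+0.02696)·(-55) = 347.62 ft.
That is lower than the 350.46 ft at P-3, so the point is downgradient.

downgradient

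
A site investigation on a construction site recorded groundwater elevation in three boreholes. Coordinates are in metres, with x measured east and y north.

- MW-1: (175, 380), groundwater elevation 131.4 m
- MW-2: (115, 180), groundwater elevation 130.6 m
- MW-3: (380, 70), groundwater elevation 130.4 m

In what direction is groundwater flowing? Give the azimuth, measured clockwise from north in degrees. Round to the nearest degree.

192°

Differences from MW-1: to MW-2 (Δx, Δy, Δh) = (-60, -200, -0.8); to MW-3 = (205, -310, -1.0).
Determinant of the coordinate differences = (-60)·(-310) − 205·(-200) = 59600.
∂h/∂x = [(-0.8)·(-310) − (-1.0)·(-200)] / 59600 = +0.0008054
∂h/∂y = [(-60)·(-1.0) − 205·(-0.8)] / 59600 = +0.003758
Flow direction (−∇h) has components (-0.0008054 E, -0.003758 N).
Azimuth = atan2(E, N) = atan2(-0.0008054, -0.003758) = 192.1° ≈ 192°.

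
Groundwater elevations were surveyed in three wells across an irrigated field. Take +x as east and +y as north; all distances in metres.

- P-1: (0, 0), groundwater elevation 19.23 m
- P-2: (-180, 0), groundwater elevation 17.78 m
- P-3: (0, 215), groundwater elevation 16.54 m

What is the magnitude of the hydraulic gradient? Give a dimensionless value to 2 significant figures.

0.015

∂h/∂x = (17.78 − 19.23) / (-180 − 0) = +0.008056
∂h/∂y = (16.54 − 19.23) / (215 − 0) = -0.01251
|∇h| = √(0.008056² + -0.01251²) = 0.01488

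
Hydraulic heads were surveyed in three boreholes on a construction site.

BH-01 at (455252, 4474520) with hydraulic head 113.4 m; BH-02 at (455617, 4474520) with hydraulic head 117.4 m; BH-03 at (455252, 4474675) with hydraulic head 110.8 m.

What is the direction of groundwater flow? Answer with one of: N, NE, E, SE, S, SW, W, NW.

NW

∂h/∂x = (117.4 − 113.4) / (455617 − 455252) = +0.01096
∂h/∂y = (110.8 − 113.4) / (4474675 − 4474520) = -0.01677
Flow = −∇h = (-0.01096 east, +0.01677 north), which points northwest.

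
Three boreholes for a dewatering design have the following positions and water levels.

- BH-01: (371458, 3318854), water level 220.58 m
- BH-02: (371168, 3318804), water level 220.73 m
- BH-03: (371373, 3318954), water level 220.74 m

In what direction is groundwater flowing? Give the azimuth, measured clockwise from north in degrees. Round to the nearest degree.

146°

Taking BH-01 as reference: BH-02−BH-01 = (-290, -50, +0.15); BH-03−BH-01 = (-85, 100, +0.16).
Solve a·Δx + b·Δy = Δh: det = (-290)·100 − (-85)·(-50) = -33250.
∂h/∂x = [(+0.15)·100 − (+0.16)·(-50)] / -33250 = -0.0006917
∂h/∂y = [(-290)·(+0.16) − (-85)·(+0.15)] / -33250 = +0.001012
Flow direction (−∇h) has components (+0.0006917 E, -0.001012 N).
Azimuth = atan2(E, N) = atan2(+0.0006917, -0.001012) = 145.6° ≈ 146°.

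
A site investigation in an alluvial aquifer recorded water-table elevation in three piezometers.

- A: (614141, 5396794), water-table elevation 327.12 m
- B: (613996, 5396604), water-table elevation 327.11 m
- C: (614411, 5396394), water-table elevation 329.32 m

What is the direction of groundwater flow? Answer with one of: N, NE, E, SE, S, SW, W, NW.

Differences from A: to B (Δx, Δy, Δh) = (-145, -190, -0.01); to C = (270, -400, +2.20).
Solve a·Δx + b·Δy = Δh: det = (-145)·(-400) − 270·(-190) = 109300.
∂h/∂x = [(-0.01)·(-400) − (+2.20)·(-190)] / 109300 = +0.003861
∂h/∂y = [(-145)·(+2.20) − 270·(-0.01)] / 109300 = -0.002894
Flow = −∇h = (-0.003861 east, +0.002894 north), which points northwest.

NW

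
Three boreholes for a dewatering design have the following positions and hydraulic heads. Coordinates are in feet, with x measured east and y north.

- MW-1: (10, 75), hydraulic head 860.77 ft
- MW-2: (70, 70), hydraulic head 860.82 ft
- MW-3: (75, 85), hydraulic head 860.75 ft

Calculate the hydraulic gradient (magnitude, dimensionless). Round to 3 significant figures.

0.00483

Three-point gradient (reference MW-1): Δ to MW-2 = (60, -5, +0.05), Δ to MW-3 = (65, 10, -0.02).
∂h/∂x = +0.0004324, ∂h/∂y = -0.004811 (det = 925).
|∇h| = √(0.0004324² + -0.004811²) = 0.00483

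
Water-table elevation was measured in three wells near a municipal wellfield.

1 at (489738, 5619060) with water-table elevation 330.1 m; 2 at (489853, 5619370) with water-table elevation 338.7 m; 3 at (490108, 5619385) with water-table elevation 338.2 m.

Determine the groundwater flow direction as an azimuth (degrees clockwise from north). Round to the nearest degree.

173°

With h = a·x + b·y + c and 1 as origin, the differences give:
  115·a + 310·b = +8.6
  370·a + 325·b = +8.1
Eliminate b (×325 and ×310, subtract): -77325·a = 284.00 → a = ∂h/∂x = -0.003673
Back-substitute: b = ∂h/∂y = +0.02910.
Flow direction (−∇h) has components (+0.003673 E, -0.02910 N).
Azimuth = atan2(E, N) = atan2(+0.003673, -0.02910) = 172.8° ≈ 173°.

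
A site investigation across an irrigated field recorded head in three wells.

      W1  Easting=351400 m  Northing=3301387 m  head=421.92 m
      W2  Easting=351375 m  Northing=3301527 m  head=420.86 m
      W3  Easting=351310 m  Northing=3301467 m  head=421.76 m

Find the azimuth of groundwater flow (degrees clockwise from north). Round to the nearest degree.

Taking W1 as reference: W2−W1 = (-25, 140, -1.06); W3−W1 = (-90, 80, -0.16).
Determinant of the coordinate differences = (-25)·80 − (-90)·140 = 10600.
∂h/∂x = [(-1.06)·80 − (-0.16)·140] / 10600 = -0.005887
∂h/∂y = [(-25)·(-0.16) − (-90)·(-1.06)] / 10600 = -0.008623
Flow direction (−∇h) has components (+0.005887 E, +0.008623 N).
Azimuth = atan2(E, N) = atan2(+0.005887, +0.008623) = 34.3° ≈ 034°.

034°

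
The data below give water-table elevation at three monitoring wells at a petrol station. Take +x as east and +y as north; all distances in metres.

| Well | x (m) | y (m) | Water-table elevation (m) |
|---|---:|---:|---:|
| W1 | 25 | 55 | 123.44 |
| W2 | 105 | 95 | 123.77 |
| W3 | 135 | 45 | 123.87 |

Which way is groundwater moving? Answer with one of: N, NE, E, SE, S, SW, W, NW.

W

With h = a·x + b·y + c and W1 as origin, the differences give:
  80·a + 40·b = +0.33
  110·a + (-10)·b = +0.43
Eliminate b (×(-10) and ×40, subtract): -5200·a = -20.500 → a = ∂h/∂x = +0.003942
Back-substitute: b = ∂h/∂y = +0.0003654.
Flow = −∇h = (-0.003942 east, -0.0003654 north), which points west.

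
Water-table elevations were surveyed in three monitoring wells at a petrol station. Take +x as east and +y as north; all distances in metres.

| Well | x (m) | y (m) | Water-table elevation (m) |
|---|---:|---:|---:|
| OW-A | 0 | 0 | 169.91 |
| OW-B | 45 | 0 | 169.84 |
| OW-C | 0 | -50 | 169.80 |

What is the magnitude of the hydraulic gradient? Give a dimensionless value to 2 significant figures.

∂h/∂x = (169.84 − 169.91) / (45 − 0) = -0.001556
∂h/∂y = (169.80 − 169.91) / (-50 − 0) = +0.002200
|∇h| = √(-0.001556² + 0.002200²) = 0.002695

0.0027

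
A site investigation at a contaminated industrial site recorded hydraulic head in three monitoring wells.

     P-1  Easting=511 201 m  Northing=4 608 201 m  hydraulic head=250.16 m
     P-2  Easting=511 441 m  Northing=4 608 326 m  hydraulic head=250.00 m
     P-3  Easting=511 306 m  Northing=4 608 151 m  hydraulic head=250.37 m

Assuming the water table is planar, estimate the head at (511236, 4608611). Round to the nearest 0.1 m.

Three-point gradient (reference P-1): Δ to P-2 = (240, 125, -0.16), Δ to P-3 = (105, -50, +0.21).
∂h/∂x = +0.0007264, ∂h/∂y = -0.002675 (det = -25125).
h(511236, 4608611) = 250.16 + (+0.0007264)·(35) + (-0.002675)·(410) = 250.16 +0.025 -1.097 = 249.089 m.

249.1 m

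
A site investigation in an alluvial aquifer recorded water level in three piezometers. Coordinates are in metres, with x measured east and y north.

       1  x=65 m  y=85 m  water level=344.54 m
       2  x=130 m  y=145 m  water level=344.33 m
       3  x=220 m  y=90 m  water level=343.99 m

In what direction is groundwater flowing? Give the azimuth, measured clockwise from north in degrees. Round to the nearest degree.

096°

Taking 1 as reference: 2−1 = (65, 60, -0.21); 3−1 = (155, 5, -0.55).
Solve a·Δx + b·Δy = Δh: det = 65·5 − 155·60 = -8975.
∂h/∂x = [(-0.21)·5 − (-0.55)·60] / -8975 = -0.003560
∂h/∂y = [65·(-0.55) − 155·(-0.21)] / -8975 = +0.0003565
Flow direction (−∇h) has components (+0.003560 E, -0.0003565 N).
Azimuth = atan2(E, N) = atan2(+0.003560, -0.0003565) = 95.7° ≈ 096°.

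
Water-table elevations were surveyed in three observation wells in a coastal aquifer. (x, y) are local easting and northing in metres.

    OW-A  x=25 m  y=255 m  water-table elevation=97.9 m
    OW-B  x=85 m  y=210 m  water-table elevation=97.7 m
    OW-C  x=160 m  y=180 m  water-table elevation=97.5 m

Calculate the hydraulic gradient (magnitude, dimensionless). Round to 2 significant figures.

Taking OW-A as reference: OW-B−OW-A = (60, -45, -0.2); OW-C−OW-A = (135, -75, -0.4).
Determinant of the coordinate differences = 60·(-75) − 135·(-45) = 1575.
∂h/∂x = [(-0.2)·(-75) − (-0.4)·(-45)] / 1575 = -0.001905
∂h/∂y = [60·(-0.4) − 135·(-0.2)] / 1575 = +0.001905
|∇h| = √(-0.001905² + 0.001905²) = 0.002694

0.0027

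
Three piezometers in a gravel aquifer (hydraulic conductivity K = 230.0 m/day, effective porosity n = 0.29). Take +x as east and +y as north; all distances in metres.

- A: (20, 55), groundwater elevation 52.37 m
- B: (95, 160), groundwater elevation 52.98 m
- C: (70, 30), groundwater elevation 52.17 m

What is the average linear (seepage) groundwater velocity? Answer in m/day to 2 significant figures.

5.1 m/day

With h = a·x + b·y + c and A as origin, the differences give:
  75·a + 105·b = +0.61
  50·a + (-25)·b = -0.20
Eliminate b (×(-25) and ×105, subtract): -7125·a = 5.750 → a = ∂h/∂x = -0.0008070
Back-substitute: b = ∂h/∂y = +0.006386.
|∇h| = √(-0.0008070² + 0.006386²) = 0.006437
Seepage velocity v = K·i/n = 230.0 × 0.006437 / 0.29 = 5.105 m/day.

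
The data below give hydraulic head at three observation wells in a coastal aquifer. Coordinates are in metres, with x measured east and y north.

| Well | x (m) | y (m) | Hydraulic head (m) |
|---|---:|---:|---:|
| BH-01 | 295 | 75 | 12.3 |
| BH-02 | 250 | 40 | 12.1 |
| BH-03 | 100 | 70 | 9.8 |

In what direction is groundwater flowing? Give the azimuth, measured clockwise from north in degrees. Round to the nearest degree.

310°

With h = a·x + b·y + c and BH-01 as origin, the differences give:
  (-45)·a + (-35)·b = -0.2
  (-195)·a + (-5)·b = -2.5
Eliminate b (×(-5) and ×(-35), subtract): -6600·a = -86.50 → a = ∂h/∂x = +0.01311
Back-substitute: b = ∂h/∂y = -0.01114.
Flow direction (−∇h) has components (-0.01311 E, +0.01114 N).
Azimuth = atan2(E, N) = atan2(-0.01311, +0.01114) = 310.4° ≈ 310°.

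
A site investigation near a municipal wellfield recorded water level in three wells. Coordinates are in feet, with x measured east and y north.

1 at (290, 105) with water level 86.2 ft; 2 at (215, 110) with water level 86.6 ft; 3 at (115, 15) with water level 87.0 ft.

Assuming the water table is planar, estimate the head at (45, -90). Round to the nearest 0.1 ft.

Taking 1 as reference: 2−1 = (-75, 5, +0.4); 3−1 = (-175, -90, +0.8).
Determinant of the coordinate differences = (-75)·(-90) − (-175)·5 = 7625.
∂h/∂x = [(+0.4)·(-90) − (+0.8)·5] / 7625 = -0.005246
∂h/∂y = [(-75)·(+0.8) − (-175)·(+0.4)] / 7625 = +0.001311
h(45, -90) = 86.2 + (-0.005246)·(-245) + (+0.001311)·(-195) = 86.2 +1.285 -0.256 = 87.230 ft.

87.2 ft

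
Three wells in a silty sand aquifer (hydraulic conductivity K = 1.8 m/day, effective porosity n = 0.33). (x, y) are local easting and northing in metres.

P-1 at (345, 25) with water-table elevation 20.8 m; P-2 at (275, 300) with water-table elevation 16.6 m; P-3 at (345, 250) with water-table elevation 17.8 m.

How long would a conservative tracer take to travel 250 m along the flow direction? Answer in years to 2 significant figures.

Differences from P-1: to P-2 (Δx, Δy, Δh) = (-70, 275, -4.2); to P-3 = (0, 225, -3.0).
Solve a·Δx + b·Δy = Δh: det = (-70)·225 − 0·275 = -15750.
∂h/∂x = [(-4.2)·225 − (-3.0)·275] / -15750 = +0.007619
∂h/∂y = [(-70)·(-3.0) − 0·(-4.2)] / -15750 = -0.01333
|∇h| = √(0.007619² + -0.01333²) = 0.01535
Seepage velocity v = K·i/n = 1.8 × 0.01535 / 0.33 = 0.08373 m/day.
t = 250 / 0.08373 = 2986 days = 8.18 years.

8.2 years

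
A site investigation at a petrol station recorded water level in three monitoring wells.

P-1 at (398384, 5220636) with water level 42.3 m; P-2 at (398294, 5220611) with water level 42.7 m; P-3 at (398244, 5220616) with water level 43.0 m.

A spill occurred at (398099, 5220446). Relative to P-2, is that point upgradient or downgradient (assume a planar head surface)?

upgradient

Differences from P-1: to P-2 (Δx, Δy, Δh) = (-90, -25, +0.4); to P-3 = (-140, -20, +0.7).
Solve a·Δx + b·Δy = Δh: det = (-90)·(-20) − (-140)·(-25) = -1700.
∂h/∂x = [(+0.4)·(-20) − (+0.7)·(-25)] / -1700 = -0.005588
∂h/∂y = [(-90)·(+0.7) − (-140)·(+0.4)] / -1700 = +0.004118
Head at (398099, 5220446) = 42.3 + (-0.005588)·(-285) + (+0.004118)·(-190) = 43.11 m.
That is higher than the 42.7 m at P-2, so the point is upgradient.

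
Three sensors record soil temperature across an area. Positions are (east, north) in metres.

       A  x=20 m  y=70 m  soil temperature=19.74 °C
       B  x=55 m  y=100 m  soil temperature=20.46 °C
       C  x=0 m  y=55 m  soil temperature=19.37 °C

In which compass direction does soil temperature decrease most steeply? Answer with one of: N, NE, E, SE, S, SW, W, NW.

S

Differences from A: to B (Δx, Δy, Δh) = (35, 30, +0.72); to C = (-20, -15, -0.37).
Determinant of the coordinate differences = 35·(-15) − (-20)·30 = 75.
∂T/∂x = [(+0.72)·(-15) − (-0.37)·30] / 75 = +0.004000
∂T/∂y = [35·(-0.37) − (-20)·(+0.72)] / 75 = +0.01933
Steepest decrease is along −∇f = (-0.004000 E, -0.01933 N) → south.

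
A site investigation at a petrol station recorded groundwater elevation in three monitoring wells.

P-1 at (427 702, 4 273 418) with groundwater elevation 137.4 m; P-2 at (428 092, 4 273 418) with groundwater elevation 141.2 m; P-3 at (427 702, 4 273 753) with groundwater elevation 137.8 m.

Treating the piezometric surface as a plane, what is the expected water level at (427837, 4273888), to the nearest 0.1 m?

∂h/∂x = (141.2 − 137.4) / (428092 − 427702) = +0.009744
∂h/∂y = (137.8 − 137.4) / (4273753 − 4273418) = +0.001194
h(427837, 4273888) = 137.4 + (+0.009744)·(135) + (+0.001194)·(470) = 137.4 +1.315 +0.561 = 139.277 m.

139.3 m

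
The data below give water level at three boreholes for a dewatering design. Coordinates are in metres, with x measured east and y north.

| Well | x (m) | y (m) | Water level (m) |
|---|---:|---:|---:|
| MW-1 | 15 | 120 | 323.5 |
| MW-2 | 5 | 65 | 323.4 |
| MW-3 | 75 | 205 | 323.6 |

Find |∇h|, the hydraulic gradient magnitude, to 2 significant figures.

0.0024

Taking MW-1 as reference: MW-2−MW-1 = (-10, -55, -0.1); MW-3−MW-1 = (60, 85, +0.1).
Determinant of the coordinate differences = (-10)·85 − 60·(-55) = 2450.
∂h/∂x = [(-0.1)·85 − (+0.1)·(-55)] / 2450 = -0.001224
∂h/∂y = [(-10)·(+0.1) − 60·(-0.1)] / 2450 = +0.002041
|∇h| = √(-0.001224² + 0.002041²) = 0.00238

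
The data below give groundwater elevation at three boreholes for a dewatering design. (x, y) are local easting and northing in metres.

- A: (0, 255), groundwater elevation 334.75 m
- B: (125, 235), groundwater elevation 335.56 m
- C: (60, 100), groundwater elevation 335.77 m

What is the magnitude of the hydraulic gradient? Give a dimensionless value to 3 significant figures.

0.00723

Taking A as reference: B−A = (125, -20, +0.81); C−A = (60, -155, +1.02).
Solve a·Δx + b·Δy = Δh: det = 125·(-155) − 60·(-20) = -18175.
∂h/∂x = [(+0.81)·(-155) − (+1.02)·(-20)] / -18175 = +0.005785
∂h/∂y = [125·(+1.02) − 60·(+0.81)] / -18175 = -0.004341
|∇h| = √(0.005785² + -0.004341²) = 0.007233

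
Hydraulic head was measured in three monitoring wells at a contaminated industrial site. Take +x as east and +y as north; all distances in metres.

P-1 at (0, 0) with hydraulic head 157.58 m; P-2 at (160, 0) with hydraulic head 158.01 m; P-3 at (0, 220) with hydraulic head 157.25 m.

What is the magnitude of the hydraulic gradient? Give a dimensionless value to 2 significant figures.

∂h/∂x = (158.01 − 157.58) / (160 − 0) = +0.002687
∂h/∂y = (157.25 − 157.58) / (220 − 0) = -0.001500
|∇h| = √(0.002687² + -0.001500²) = 0.003077

0.0031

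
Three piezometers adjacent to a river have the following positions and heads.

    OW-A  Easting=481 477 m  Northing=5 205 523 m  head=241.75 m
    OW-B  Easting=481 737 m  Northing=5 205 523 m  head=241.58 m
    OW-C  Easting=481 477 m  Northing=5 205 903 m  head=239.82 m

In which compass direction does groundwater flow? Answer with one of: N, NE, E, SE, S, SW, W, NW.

N

∂h/∂x = (241.58 − 241.75) / (481737 − 481477) = -0.0006538
∂h/∂y = (239.82 − 241.75) / (5205903 − 5205523) = -0.005079
Flow = −∇h = (+0.0006538 east, +0.005079 north), which points north.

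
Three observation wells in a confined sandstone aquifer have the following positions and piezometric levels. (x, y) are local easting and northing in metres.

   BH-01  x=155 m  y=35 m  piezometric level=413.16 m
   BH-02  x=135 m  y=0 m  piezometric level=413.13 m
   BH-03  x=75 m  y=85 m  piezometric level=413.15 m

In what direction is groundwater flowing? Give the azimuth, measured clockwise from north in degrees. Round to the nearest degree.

With h = a·x + b·y + c and BH-01 as origin, the differences give:
  (-20)·a + (-35)·b = -0.03
  (-80)·a + 50·b = -0.01
Eliminate b (×50 and ×(-35), subtract): -3800·a = -1.850 → a = ∂h/∂x = +0.0004868
Back-substitute: b = ∂h/∂y = +0.0005789.
Flow direction (−∇h) has components (-0.0004868 E, -0.0005789 N).
Azimuth = atan2(E, N) = atan2(-0.0004868, -0.0005789) = 220.1° ≈ 220°.

220°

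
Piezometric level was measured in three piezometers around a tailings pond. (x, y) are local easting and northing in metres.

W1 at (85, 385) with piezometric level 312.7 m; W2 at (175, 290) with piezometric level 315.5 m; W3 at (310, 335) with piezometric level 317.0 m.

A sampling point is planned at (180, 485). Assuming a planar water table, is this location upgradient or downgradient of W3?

Taking W1 as reference: W2−W1 = (90, -95, +2.8); W3−W1 = (225, -50, +4.3).
Solve a·Δx + b·Δy = Δh: det = 90·(-50) − 225·(-95) = 16875.
∂h/∂x = [(+2.8)·(-50) − (+4.3)·(-95)] / 16875 = +0.01591
∂h/∂y = [90·(+4.3) − 225·(+2.8)] / 16875 = -0.01440
Head at (180, 485) = 312.7 + (+0.01591)·(95) + (-0.01440)·(100) = 312.77 m.
That is lower than the 317.0 m at W3, so the point is downgradient.

downgradient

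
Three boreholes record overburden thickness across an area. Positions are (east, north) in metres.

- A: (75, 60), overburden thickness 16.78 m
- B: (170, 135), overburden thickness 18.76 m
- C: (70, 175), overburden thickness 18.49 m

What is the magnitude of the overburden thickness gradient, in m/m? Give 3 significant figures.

0.0176 m/m

With d = a·x + b·y + c and A as origin, the differences give:
  95·a + 75·b = +1.98
  (-5)·a + 115·b = +1.71
Eliminate b (×115 and ×75, subtract): 11300·a = 99.450 → a = ∂d/∂x = +0.008801
Back-substitute: b = ∂d/∂y = +0.01525.
|∇f| = √(0.008801² + 0.01525²) = 0.01761 m/m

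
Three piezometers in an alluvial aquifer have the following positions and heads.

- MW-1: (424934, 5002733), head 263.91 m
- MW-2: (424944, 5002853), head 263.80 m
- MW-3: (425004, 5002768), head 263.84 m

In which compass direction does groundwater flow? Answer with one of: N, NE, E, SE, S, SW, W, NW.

Three-point gradient (reference MW-1): Δ to MW-2 = (10, 120, -0.11), Δ to MW-3 = (70, 35, -0.07).
∂h/∂x = -0.0005652, ∂h/∂y = -0.0008696 (det = -8050).
Flow = −∇h = (+0.0005652 east, +0.0008696 north), which points northeast.

NE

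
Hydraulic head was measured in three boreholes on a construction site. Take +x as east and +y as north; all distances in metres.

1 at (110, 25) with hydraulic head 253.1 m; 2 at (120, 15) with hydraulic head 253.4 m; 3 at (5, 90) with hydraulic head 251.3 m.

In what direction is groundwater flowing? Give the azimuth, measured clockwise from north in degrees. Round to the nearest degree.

Differences from 1: to 2 (Δx, Δy, Δh) = (10, -10, +0.3); to 3 = (-105, 65, -1.8).
Solve a·Δx + b·Δy = Δh: det = 10·65 − (-105)·(-10) = -400.
∂h/∂x = [(+0.3)·65 − (-1.8)·(-10)] / -400 = -0.003750
∂h/∂y = [10·(-1.8) − (-105)·(+0.3)] / -400 = -0.03375
Flow direction (−∇h) has components (+0.003750 E, +0.03375 N).
Azimuth = atan2(E, N) = atan2(+0.003750, +0.03375) = 6.3° ≈ 006°.

006°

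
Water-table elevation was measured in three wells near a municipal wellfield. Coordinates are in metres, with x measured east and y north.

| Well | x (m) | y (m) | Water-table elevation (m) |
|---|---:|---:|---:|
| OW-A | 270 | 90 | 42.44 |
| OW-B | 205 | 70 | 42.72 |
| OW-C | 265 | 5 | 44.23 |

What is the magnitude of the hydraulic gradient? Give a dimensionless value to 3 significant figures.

With h = a·x + b·y + c and OW-A as origin, the differences give:
  (-65)·a + (-20)·b = +0.28
  (-5)·a + (-85)·b = +1.79
Eliminate b (×(-85) and ×(-20), subtract): 5425·a = 12.000 → a = ∂h/∂x = +0.002212
Back-substitute: b = ∂h/∂y = -0.02119.
|∇h| = √(0.002212² + -0.02119²) = 0.02131

0.0213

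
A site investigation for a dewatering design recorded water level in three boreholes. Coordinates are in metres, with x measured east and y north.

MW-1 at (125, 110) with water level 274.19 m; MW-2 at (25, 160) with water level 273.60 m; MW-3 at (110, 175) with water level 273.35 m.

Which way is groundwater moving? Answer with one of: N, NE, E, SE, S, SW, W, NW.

N

With h = a·x + b·y + c and MW-1 as origin, the differences give:
  (-100)·a + 50·b = -0.59
  (-15)·a + 65·b = -0.84
Eliminate b (×65 and ×50, subtract): -5750·a = 3.650 → a = ∂h/∂x = -0.0006348
Back-substitute: b = ∂h/∂y = -0.01307.
Flow = −∇h = (+0.0006348 east, +0.01307 north), which points north.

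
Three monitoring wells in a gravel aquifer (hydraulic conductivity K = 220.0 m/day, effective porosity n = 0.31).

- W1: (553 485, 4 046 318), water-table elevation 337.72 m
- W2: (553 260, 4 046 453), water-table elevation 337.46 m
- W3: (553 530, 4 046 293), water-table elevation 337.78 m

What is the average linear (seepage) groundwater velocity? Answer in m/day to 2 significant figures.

Taking W1 as reference: W2−W1 = (-225, 135, -0.26); W3−W1 = (45, -25, +0.06).
Determinant of the coordinate differences = (-225)·(-25) − 45·135 = -450.
∂h/∂x = [(-0.26)·(-25) − (+0.06)·135] / -450 = +0.003556
∂h/∂y = [(-225)·(+0.06) − 45·(-0.26)] / -450 = +0.004000
|∇h| = √(0.003556² + 0.004000²) = 0.005352
Seepage velocity v = K·i/n = 220.0 × 0.005352 / 0.31 = 3.798 m/day.

3.8 m/day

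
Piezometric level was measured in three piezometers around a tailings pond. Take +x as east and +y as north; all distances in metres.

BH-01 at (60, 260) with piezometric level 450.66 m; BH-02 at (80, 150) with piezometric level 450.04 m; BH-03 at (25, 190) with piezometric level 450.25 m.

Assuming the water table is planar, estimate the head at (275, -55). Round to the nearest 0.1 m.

With h = a·x + b·y + c and BH-01 as origin, the differences give:
  20·a + (-110)·b = -0.62
  (-35)·a + (-70)·b = -0.41
Eliminate b (×(-70) and ×(-110), subtract): -5250·a = -1.700 → a = ∂h/∂x = +0.0003238
Back-substitute: b = ∂h/∂y = +0.005695.
h(275, -55) = 450.66 + (+0.0003238)·(215) + (+0.005695)·(-315) = 450.66 +0.070 -1.794 = 448.936 m.

448.9 m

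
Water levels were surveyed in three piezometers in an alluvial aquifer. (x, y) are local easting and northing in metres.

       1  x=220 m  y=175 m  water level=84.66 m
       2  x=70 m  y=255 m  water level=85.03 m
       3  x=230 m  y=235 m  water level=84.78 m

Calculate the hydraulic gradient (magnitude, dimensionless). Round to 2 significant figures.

With h = a·x + b·y + c and 1 as origin, the differences give:
  (-150)·a + 80·b = +0.37
  10·a + 60·b = +0.12
Eliminate b (×60 and ×80, subtract): -9800·a = 12.600 → a = ∂h/∂x = -0.001286
Back-substitute: b = ∂h/∂y = +0.002214.
|∇h| = √(-0.001286² + 0.002214²) = 0.00256

0.0026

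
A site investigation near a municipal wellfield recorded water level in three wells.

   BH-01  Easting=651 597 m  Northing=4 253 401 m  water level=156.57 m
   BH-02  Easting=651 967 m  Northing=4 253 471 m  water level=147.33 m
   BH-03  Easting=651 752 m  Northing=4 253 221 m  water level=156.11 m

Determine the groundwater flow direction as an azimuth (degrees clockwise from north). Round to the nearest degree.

Three-point gradient (reference BH-01): Δ to BH-02 = (370, 70, -9.24), Δ to BH-03 = (155, -180, -0.46).
∂h/∂x = -0.02189, ∂h/∂y = -0.01629 (det = -77450).
Flow direction (−∇h) has components (+0.02189 E, +0.01629 N).
Azimuth = atan2(E, N) = atan2(+0.02189, +0.01629) = 53.3° ≈ 053°.

053°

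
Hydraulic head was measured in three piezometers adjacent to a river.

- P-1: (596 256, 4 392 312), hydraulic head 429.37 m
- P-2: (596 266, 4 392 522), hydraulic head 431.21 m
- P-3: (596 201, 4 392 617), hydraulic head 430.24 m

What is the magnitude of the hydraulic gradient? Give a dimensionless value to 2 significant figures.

Differences from P-1: to P-2 (Δx, Δy, Δh) = (10, 210, +1.84); to P-3 = (-55, 305, +0.87).
Solve a·Δx + b·Δy = Δh: det = 10·305 − (-55)·210 = 14600.
∂h/∂x = [(+1.84)·305 − (+0.87)·210] / 14600 = +0.02592
∂h/∂y = [10·(+0.87) − (-55)·(+1.84)] / 14600 = +0.007527
|∇h| = √(0.02592² + 0.007527²) = 0.02699

0.027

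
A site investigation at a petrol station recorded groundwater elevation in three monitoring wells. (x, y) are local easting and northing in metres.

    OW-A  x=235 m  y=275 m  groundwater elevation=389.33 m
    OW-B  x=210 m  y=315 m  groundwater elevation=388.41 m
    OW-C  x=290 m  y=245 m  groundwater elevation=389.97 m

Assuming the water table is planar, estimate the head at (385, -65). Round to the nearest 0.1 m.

397.2 m

Differences from OW-A: to OW-B (Δx, Δy, Δh) = (-25, 40, -0.92); to OW-C = (55, -30, +0.64).
Determinant of the coordinate differences = (-25)·(-30) − 55·40 = -1450.
∂h/∂x = [(-0.92)·(-30) − (+0.64)·40] / -1450 = -0.001379
∂h/∂y = [(-25)·(+0.64) − 55·(-0.92)] / -1450 = -0.02386
h(385, -65) = 389.33 + (-0.001379)·(150) + (-0.02386)·(-340) = 389.33 -0.207 +8.113 = 397.236 m.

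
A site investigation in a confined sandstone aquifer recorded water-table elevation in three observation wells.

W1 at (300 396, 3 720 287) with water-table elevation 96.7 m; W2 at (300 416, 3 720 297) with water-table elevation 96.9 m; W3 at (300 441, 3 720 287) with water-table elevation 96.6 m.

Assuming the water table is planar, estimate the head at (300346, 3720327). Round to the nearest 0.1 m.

97.8 m

Differences from W1: to W2 (Δx, Δy, Δh) = (20, 10, +0.2); to W3 = (45, 0, -0.1).
Determinant of the coordinate differences = 20·0 − 45·10 = -450.
∂h/∂x = [(+0.2)·0 − (-0.1)·10] / -450 = -0.002222
∂h/∂y = [20·(-0.1) − 45·(+0.2)] / -450 = +0.02444
h(300346, 3720327) = 96.7 + (-0.002222)·(-50) + (+0.02444)·(40) = 96.7 +0.111 +0.978 = 97.789 m.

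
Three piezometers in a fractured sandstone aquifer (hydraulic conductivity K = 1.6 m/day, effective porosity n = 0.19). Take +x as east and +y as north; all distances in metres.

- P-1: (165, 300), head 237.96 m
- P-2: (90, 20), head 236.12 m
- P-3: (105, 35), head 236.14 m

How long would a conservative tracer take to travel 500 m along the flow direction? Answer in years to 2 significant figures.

Differences from P-1: to P-2 (Δx, Δy, Δh) = (-75, -280, -1.84); to P-3 = (-60, -265, -1.82).
Solve a·Δx + b·Δy = Δh: det = (-75)·(-265) − (-60)·(-280) = 3075.
∂h/∂x = [(-1.84)·(-265) − (-1.82)·(-280)] / 3075 = -0.007154
∂h/∂y = [(-75)·(-1.82) − (-60)·(-1.84)] / 3075 = +0.008488
|∇h| = √(-0.007154² + 0.008488²) = 0.0111
Seepage velocity v = K·i/n = 1.6 × 0.0111 / 0.19 = 0.09347 m/day.
t = 500 / 0.09347 = 5349 days = 14.6 years.

15 years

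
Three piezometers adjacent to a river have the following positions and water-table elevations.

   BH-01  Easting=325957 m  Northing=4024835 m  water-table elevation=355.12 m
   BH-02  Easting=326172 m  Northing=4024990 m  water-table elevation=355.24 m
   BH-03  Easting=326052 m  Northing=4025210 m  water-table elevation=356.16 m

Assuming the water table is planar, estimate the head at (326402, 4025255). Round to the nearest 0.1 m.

With h = a·x + b·y + c and BH-01 as origin, the differences give:
  215·a + 155·b = +0.12
  95·a + 375·b = +1.04
Eliminate b (×375 and ×155, subtract): 65900·a = -116.200 → a = ∂h/∂x = -0.001763
Back-substitute: b = ∂h/∂y = +0.003220.
h(326402, 4025255) = 355.12 + (-0.001763)·(445) + (+0.003220)·(420) = 355.12 -0.785 +1.352 = 355.688 m.

355.7 m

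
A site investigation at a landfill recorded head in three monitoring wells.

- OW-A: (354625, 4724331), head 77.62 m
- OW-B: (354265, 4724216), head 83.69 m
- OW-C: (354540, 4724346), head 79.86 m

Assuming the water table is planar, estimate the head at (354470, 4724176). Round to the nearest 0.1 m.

78.2 m

Differences from OW-A: to OW-B (Δx, Δy, Δh) = (-360, -115, +6.07); to OW-C = (-85, 15, +2.24).
Determinant of the coordinate differences = (-360)·15 − (-85)·(-115) = -15175.
∂h/∂x = [(+6.07)·15 − (+2.24)·(-115)] / -15175 = -0.02298
∂h/∂y = [(-360)·(+2.24) − (-85)·(+6.07)] / -15175 = +0.01914
h(354470, 4724176) = 77.62 + (-0.02298)·(-155) + (+0.01914)·(-155) = 77.62 +3.561 -2.967 = 78.214 m.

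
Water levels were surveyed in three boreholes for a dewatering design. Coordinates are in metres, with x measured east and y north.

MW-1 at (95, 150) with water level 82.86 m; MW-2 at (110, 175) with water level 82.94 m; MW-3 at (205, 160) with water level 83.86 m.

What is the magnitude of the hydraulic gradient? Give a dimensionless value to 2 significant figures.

0.0096

Three-point gradient (reference MW-1): Δ to MW-2 = (15, 25, +0.08), Δ to MW-3 = (110, 10, +1.00).
∂h/∂x = +0.009308, ∂h/∂y = -0.002385 (det = -2600).
|∇h| = √(0.009308² + -0.002385²) = 0.009609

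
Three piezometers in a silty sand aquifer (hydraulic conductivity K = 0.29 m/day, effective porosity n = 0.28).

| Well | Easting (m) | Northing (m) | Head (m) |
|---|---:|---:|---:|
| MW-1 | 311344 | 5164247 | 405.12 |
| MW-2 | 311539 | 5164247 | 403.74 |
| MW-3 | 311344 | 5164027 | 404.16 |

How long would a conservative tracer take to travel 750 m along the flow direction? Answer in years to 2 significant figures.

∂h/∂x = (403.74 − 405.12) / (311539 − 311344) = -0.007077
∂h/∂y = (404.16 − 405.12) / (5164027 − 5164247) = +0.004364
|∇h| = √(-0.007077² + 0.004364²) = 0.008314
Seepage velocity v = K·i/n = 0.29 × 0.008314 / 0.28 = 0.008611 m/day.
t = 750 / 0.008611 = 8.71e+04 days = 238 years.

240 years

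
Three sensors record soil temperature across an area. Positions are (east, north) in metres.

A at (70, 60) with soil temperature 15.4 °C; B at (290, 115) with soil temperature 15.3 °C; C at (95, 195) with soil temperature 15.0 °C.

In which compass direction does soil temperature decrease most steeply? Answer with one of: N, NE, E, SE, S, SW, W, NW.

Differences from A: to B (Δx, Δy, Δh) = (220, 55, -0.1); to C = (25, 135, -0.4).
Determinant of the coordinate differences = 220·135 − 25·55 = 28325.
∂T/∂x = [(-0.1)·135 − (-0.4)·55] / 28325 = +0.0003001
∂T/∂y = [220·(-0.4) − 25·(-0.1)] / 28325 = -0.003019
Steepest decrease is along −∇f = (-0.0003001 E, +0.003019 N) → north.

N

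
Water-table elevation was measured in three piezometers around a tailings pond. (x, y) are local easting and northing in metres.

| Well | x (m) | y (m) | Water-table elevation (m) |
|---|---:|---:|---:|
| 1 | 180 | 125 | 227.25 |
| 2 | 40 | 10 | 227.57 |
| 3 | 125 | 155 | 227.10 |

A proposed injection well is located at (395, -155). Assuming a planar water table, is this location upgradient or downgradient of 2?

With h = a·x + b·y + c and 1 as origin, the differences give:
  (-140)·a + (-115)·b = +0.32
  (-55)·a + 30·b = -0.15
Eliminate b (×30 and ×(-115), subtract): -10525·a = -7.650 → a = ∂h/∂x = +0.0007268
Back-substitute: b = ∂h/∂y = -0.003667.
Head at (395, -155) = 227.25 + (+0.0007268)·(215) + (-0.003667)·(-280) = 228.43 m.
That is higher than the 227.57 m at 2, so the point is upgradient.

upgradient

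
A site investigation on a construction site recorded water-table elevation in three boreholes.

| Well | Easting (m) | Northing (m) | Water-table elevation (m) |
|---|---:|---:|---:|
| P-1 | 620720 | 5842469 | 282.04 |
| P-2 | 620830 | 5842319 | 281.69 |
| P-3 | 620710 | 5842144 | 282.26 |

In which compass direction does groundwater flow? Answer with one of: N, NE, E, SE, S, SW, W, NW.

Three-point gradient (reference P-1): Δ to P-2 = (110, -150, -0.35), Δ to P-3 = (-10, -325, +0.22).
∂h/∂x = -0.003940, ∂h/∂y = -0.0005557 (det = -37250).
Flow = −∇h = (+0.003940 east, +0.0005557 north), which points east.

E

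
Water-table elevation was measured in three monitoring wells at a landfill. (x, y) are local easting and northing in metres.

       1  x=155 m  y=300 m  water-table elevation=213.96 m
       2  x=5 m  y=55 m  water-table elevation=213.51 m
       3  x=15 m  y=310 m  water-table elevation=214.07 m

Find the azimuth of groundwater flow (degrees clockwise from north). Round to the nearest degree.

164°

With h = a·x + b·y + c and 1 as origin, the differences give:
  (-150)·a + (-245)·b = -0.45
  (-140)·a + 10·b = +0.11
Eliminate b (×10 and ×(-245), subtract): -35800·a = 22.450 → a = ∂h/∂x = -0.0006271
Back-substitute: b = ∂h/∂y = +0.002221.
Flow direction (−∇h) has components (+0.0006271 E, -0.002221 N).
Azimuth = atan2(E, N) = atan2(+0.0006271, -0.002221) = 164.2° ≈ 164°.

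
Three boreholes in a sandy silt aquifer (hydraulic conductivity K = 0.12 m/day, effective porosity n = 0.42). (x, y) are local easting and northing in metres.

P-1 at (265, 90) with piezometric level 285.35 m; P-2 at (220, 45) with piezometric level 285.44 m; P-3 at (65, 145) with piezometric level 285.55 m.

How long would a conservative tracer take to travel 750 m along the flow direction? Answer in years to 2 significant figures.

5000 years

With h = a·x + b·y + c and P-1 as origin, the differences give:
  (-45)·a + (-45)·b = +0.09
  (-200)·a + 55·b = +0.20
Eliminate b (×55 and ×(-45), subtract): -11475·a = 13.950 → a = ∂h/∂x = -0.001216
Back-substitute: b = ∂h/∂y = -0.0007843.
|∇h| = √(-0.001216² + -0.0007843²) = 0.001447
Seepage velocity v = K·i/n = 0.12 × 0.001447 / 0.42 = 0.0004134 m/day.
t = 750 / 0.0004134 = 1.814e+06 days = 4.97e+03 years.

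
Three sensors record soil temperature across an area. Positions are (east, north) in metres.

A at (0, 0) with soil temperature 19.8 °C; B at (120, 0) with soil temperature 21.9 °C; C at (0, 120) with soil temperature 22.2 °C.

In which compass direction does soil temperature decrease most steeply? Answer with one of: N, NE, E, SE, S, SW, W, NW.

∂T/∂x = (21.9 − 19.8) / (120 − 0) = +0.01750
∂T/∂y = (22.2 − 19.8) / (120 − 0) = +0.02000
Steepest decrease is along −∇f = (-0.01750 E, -0.02000 N) → southwest.

SW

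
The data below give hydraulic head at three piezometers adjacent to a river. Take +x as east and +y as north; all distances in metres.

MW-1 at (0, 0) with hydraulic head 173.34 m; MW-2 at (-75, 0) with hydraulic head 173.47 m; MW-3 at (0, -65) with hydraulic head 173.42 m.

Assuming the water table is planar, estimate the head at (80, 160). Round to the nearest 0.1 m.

∂h/∂x = (173.47 − 173.34) / (-75 − 0) = -0.001733
∂h/∂y = (173.42 − 173.34) / (-65 − 0) = -0.001231
h(80, 160) = 173.34 + (-0.001733)·(80) + (-0.001231)·(160) = 173.34 -0.139 -0.197 = 173.004 m.

173.0 m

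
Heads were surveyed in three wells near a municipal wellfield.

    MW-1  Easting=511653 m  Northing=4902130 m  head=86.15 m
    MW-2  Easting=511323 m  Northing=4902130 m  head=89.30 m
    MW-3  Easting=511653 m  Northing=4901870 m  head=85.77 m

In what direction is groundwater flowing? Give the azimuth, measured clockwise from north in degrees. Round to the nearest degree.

∂h/∂x = (89.30 − 86.15) / (511323 − 511653) = -0.009545
∂h/∂y = (85.77 − 86.15) / (4901870 − 4902130) = +0.001462
Flow direction (−∇h) has components (+0.009545 E, -0.001462 N).
Azimuth = atan2(E, N) = atan2(+0.009545, -0.001462) = 98.7° ≈ 099°.

099°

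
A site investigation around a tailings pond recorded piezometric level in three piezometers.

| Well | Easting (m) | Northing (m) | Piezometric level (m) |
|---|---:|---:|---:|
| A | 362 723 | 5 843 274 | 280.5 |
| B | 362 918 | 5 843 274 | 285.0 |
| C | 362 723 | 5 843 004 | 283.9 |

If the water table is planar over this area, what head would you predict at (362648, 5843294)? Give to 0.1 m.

278.5 m

∂h/∂x = (285.0 − 280.5) / (362918 − 362723) = +0.02308
∂h/∂y = (283.9 − 280.5) / (5843004 − 5843274) = -0.01259
h(362648, 5843294) = 280.5 + (+0.02308)·(-75) + (-0.01259)·(20) = 280.5 -1.731 -0.252 = 278.517 m.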